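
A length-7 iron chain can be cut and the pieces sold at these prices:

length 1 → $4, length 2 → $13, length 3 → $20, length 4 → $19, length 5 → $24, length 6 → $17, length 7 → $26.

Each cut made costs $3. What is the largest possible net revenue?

40

Let r[k] be the best obtainable value from length k. For each k, try every first piece i and keep the best of price[i] + r[k−i] minus the 3 cut fee when i<k.
r[1] = 4
r[2] = max(4+4-3, 13+0) = 13
r[3] = max(4+13-3, 13+4-3, 20+0) = 20
r[4] = max(4+20-3, 13+13-3, 20+4-3, 19+0) = 23
r[5] = max(4+23-3, 13+20-3, 20+13-3, 19+4-3, 24+0) = 30
r[6] = max(4+30-3, 13+23-3, 20+20-3, 19+13-3, 24+4-3, 17+0) = 37
r[7] = max(4+37-3, 13+30-3, 20+23-3, …, 17+4-3, 26+0) = 40
One optimal plan: pieces 3 + 2 + 2 (2 cuts) → $46 − $6 = $40.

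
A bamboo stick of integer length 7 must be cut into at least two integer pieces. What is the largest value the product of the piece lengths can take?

Let g[k] be the best product for length k (with at least one cut). For each first piece i, the rest contributes max(k−i, g[k−i]).
g[2] = 1×max(1,0) = 1×1 = 1
g[3] = max(1×2, 2×1) = 2
g[4] = max(1×3, 2×2, 3×1) = 4
g[5] = max(1×4, 2×3, 3×2, 4×1) = 6
g[6] = max(1×6, 2×4, 3×3, 4×2, 5×1) = 9
g[7] = max(1×9, 2×6, 3×4, 4×3, 5×2, 6×1) = 12
One optimal split: 3 + 2 + 2; product 3×2×2 = 12.

12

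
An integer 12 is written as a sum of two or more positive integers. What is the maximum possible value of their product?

Define f[k] = max over 1≤i<k of i · max(k−i, f[k−i]); the inner max lets the remainder stay uncut if that's better.
f[2] = 1*max(1,0) = 1*1 = 1
f[3] = 1*max(2,1) = 1*2 = 2
f[4] = 2*max(2,1) = 2*2 = 4
f[5] = 2*max(3,2) = 2*3 = 6
f[6] = 3*max(3,2) = 3*3 = 9
f[7] = 2*max(5,6) = 2*6 = 12
f[8] = 2*max(6,9) = 2*9 = 18
f[9] = 3*max(6,9) = 3*9 = 27
f[10] = 2*max(8,18) = 2*18 = 36
f[11] = 2*max(9,27) = 2*27 = 54
f[12] = 3*max(9,27) = 3*27 = 81
One optimal split: 3 + 3 + 3 + 3; product 3*3*3*3 = 81.

81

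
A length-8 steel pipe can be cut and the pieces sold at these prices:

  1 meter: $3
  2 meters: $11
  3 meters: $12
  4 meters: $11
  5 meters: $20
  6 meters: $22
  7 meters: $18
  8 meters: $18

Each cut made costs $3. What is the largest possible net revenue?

35

Let r[k] be the best obtainable value from length k. For each k, try every first piece i and keep the best of price[i] + r[k−i] minus the 3 cut fee when i<k.
r[1] = 3
r[2] = 11
r[3] = 12
r[4] = 19  (first piece 2, then r[2]=11)
r[5] = 20  (first piece 2, then r[3]=12)
r[6] = 27  (first piece 2, then r[4]=19)
r[7] = 28  (first piece 2, then r[5]=20)
r[8] = 35  (first piece 2, then r[6]=27)
One optimal plan: pieces 2 + 2 + 2 + 2 (3 cuts) → $44 − $9 = $35.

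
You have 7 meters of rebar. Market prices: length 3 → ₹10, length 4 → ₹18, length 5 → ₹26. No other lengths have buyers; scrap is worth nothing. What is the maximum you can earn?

28

Build best[k] bottom-up: best[k] = max over allowed piece i of (p[i] + best[k−i]).
best[1] = 0
best[2] = 0
best[3] = 10
best[4] = max(10+0, 18+0) = 18
best[5] = max(10+0, 18+0, 26+0) = 26
best[6] = max(10+10, 18+0, 26+0) = 26
best[7] = max(10+18, 18+10, 26+0) = 28
One optimal cutting: 4 + 3 → ₹28.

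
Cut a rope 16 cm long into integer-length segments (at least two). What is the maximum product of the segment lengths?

324

Fill f[k] for k=2..16: at each k try every first piece i and multiply by the better of (k−i) uncut or f[k−i].
f[2] = 1·max(1,0) = 1·1 = 1
f[3] = 1·max(2,1) = 1·2 = 2
f[4] = 2·max(2,1) = 2·2 = 4
f[5] = 2·max(3,2) = 2·3 = 6
f[6] = 3·max(3,2) = 3·3 = 9
f[7] = 2·max(5,6) = 2·6 = 12
f[8] = 2·max(6,9) = 2·9 = 18
f[9] = 3·max(6,9) = 3·9 = 27
f[10] = 2·max(8,18) = 2·18 = 36
f[11] = 2·max(9,27) = 2·27 = 54
f[12] = 3·max(9,27) = 3·27 = 81
f[13] = 2·max(11,54) = 2·54 = 108
f[14] = 2·max(12,81) = 2·81 = 162
f[15] = 3·max(12,81) = 3·81 = 243
f[16] = 2·max(14,162) = 2·162 = 324
One optimal split: 3 + 3 + 3 + 3 + 2 + 2; product 3·3·3·3·2·2 = 324.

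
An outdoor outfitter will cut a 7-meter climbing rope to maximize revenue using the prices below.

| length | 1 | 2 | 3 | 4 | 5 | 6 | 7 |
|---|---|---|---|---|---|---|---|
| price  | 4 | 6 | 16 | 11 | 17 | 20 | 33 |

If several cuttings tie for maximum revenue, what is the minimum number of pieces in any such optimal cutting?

3

Consider every possible first cut. r[k] is the best of p[i]+r[k−i] over all sellable i≤k.
r[1] = 4
r[2] = 8  (first piece 1, then r[1]=4)
r[3] = 16
r[4] = 20  (first piece 1, then r[3]=16)
r[5] = 24  (first piece 1, then r[4]=20)
r[6] = 32  (first piece 3, then r[3]=16)
r[7] = 36  (first piece 1, then r[6]=32)
Maximum revenue is €36.
Now minimize piece count subject to staying optimal: for each k, pieces[k] = 1 + min over i with p[i]+r[k−i]=r[k] of pieces[k−i].
pieces[4] = 2
pieces[5] = 3
pieces[6] = 2
pieces[7] = 3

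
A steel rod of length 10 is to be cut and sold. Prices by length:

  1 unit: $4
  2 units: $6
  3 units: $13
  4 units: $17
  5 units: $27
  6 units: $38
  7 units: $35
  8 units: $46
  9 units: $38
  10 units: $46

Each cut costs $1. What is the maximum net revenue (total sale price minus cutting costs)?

Build net[k] bottom-up: net[k] = max over allowed piece i of (p[i] + net[k−i]) − 1 per cut.
net[1] = 4
net[2] = max(4+4-1, 6+0) = 7
net[3] = max(4+7-1, 6+4-1, 13+0) = 13
net[4] = max(4+13-1, 6+7-1, 13+4-1, 17+0) = 17
net[5] = max(4+17-1, 6+13-1, 13+7-1, 17+4-1, 27+0) = 27
net[6] = max(4+27-1, 6+17-1, 13+13-1, 17+7-1, 27+4-1, 38+0) = 38
net[7] = max(4+38-1, 6+27-1, 13+17-1, …, 38+4-1, 35+0) = 41
net[8] = max(4+41-1, 6+38-1, 13+27-1, …, 35+4-1, 46+0) = 46
net[9] = max(4+46-1, 6+41-1, 13+38-1, …, 46+4-1, 38+0) = 50
net[10] = max(4+50-1, 6+46-1, 13+41-1, …, 38+4-1, 46+0) = 54
One optimal plan: pieces 6 + 4 (1 cut) → $55 − $1 = $54.

54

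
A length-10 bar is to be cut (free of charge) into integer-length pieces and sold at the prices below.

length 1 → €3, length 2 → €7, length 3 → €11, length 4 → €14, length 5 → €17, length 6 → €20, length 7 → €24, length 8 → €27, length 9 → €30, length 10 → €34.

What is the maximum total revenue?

36

Consider every possible first cut. best[k] is the best of p[i]+best[k−i] over all sellable i≤k.
best[1] = 3
best[2] = 7
best[3] = 11
best[4] = 14  (first piece 1, then best[3]=11)
best[5] = 18  (first piece 2, then best[3]=11)
best[6] = 22  (first piece 3, then best[3]=11)
best[7] = 25  (first piece 1, then best[6]=22)
best[8] = 29  (first piece 2, then best[6]=22)
best[9] = 33  (first piece 3, then best[6]=22)
best[10] = 36  (first piece 1, then best[9]=33)
One optimal cutting: 3 + 3 + 3 + 1 → €11 + €11 + €11 + €3 = €36.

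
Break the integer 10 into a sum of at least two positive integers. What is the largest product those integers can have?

36

Fill f[k] for k=2..10: at each k try every first piece i and multiply by the better of (k−i) uncut or f[k−i].
f[2] = 1*max(1,0) = 1*1 = 1
f[3] = 1*max(2,1) = 1*2 = 2
f[4] = 2*max(2,1) = 2*2 = 4
f[5] = 2*max(3,2) = 2*3 = 6
f[6] = 3*max(3,2) = 3*3 = 9
f[7] = 2*max(5,6) = 2*6 = 12
f[8] = 2*max(6,9) = 2*9 = 18
f[9] = 3*max(6,9) = 3*9 = 27
f[10] = 2*max(8,18) = 2*18 = 36
One optimal split: 3 + 3 + 2 + 2; product 3*3*2*2 = 36.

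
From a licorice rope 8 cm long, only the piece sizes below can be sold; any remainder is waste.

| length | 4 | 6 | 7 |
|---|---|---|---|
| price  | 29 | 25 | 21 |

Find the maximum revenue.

Let best[k] be the best obtainable value from length k. For each k, try every first piece i and keep the best of price[i] + best[k−i].
best[1] = 0
best[2] = 0
best[3] = 0
best[4] = 29
best[5] = 29
best[6] = max(29+0, 25+0) = 29
best[7] = max(29+0, 25+0, 21+0) = 29
best[8] = max(29+29, 25+0, 21+0) = 58
One optimal cutting: 4 + 4 → ¢58.

58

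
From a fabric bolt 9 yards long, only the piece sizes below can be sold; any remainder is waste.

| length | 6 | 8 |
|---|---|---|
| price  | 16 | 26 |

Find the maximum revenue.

Let f[k] be the best obtainable value from length k. For each k, try every first piece i and keep the best of price[i] + f[k−i].
f[1] = 0
f[2] = 0
f[3] = 0
f[4] = 0
f[5] = 0
f[6] = 16
f[7] = 16
f[8] = 26
f[9] = 26
One optimal cutting: pieces 8 with 1 yard of scrap → $26.

26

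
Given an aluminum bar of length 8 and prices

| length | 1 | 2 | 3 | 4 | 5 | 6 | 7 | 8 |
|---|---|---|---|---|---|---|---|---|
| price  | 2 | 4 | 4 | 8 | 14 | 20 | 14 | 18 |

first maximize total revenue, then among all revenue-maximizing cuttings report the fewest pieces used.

Let r[k] be the best obtainable value from length k. For each k, try every first piece i and keep the best of price[i] + r[k−i].
r[1] = 2
r[2] = 4  (first piece 1, then r[1]=2)
r[3] = 6  (first piece 1, then r[2]=4)
r[4] = 8  (first piece 1, then r[3]=6)
r[5] = 14
r[6] = 20
r[7] = 22  (first piece 1, then r[6]=20)
r[8] = 24  (first piece 1, then r[7]=22)
Maximum revenue is $24.
Now minimize piece count subject to staying optimal: for each k, pieces[k] = 1 + min over i with p[i]+r[k−i]=r[k] of pieces[k−i].
pieces[5] = 1
pieces[6] = 1
pieces[7] = 2
pieces[8] = 2

2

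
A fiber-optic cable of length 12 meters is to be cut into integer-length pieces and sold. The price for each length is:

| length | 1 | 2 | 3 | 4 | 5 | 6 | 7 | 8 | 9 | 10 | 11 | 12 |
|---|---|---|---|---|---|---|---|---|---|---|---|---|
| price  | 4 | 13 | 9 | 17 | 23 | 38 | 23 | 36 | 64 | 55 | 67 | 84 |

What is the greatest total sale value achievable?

84

Consider every possible first cut. best[k] is the best of p[i]+best[k−i] over all sellable i≤k.
best[1] = 4
best[2] = max(4+4, 13+0) = 13
best[3] = max(4+13, 13+4, 9+0) = 17
best[4] = max(4+17, 13+13, 9+4, 17+0) = 26
best[5] = max(4+26, 13+17, 9+13, 17+4, 23+0) = 30
best[6] = max(4+30, 13+26, 9+17, 17+13, 23+4, 38+0) = 39
best[7] = max(4+39, 13+30, 9+26, …, 38+4, 23+0) = 43
best[8] = max(4+43, 13+39, 9+30, …, 23+4, 36+0) = 52
best[9] = max(4+52, 13+43, 9+39, …, 36+4, 64+0) = 64
best[10] = max(4+64, 13+52, 9+43, …, 64+4, 55+0) = 68
best[11] = max(4+68, 13+64, 9+52, …, 55+4, 67+0) = 77
best[12] = max(4+77, 13+68, 9+64, …, 67+4, 84+0) = 84
Best is to sell the whole 12-meter piece uncut for $84.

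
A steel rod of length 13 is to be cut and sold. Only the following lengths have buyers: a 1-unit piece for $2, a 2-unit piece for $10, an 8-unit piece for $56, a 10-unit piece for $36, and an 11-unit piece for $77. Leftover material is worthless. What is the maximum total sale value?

87

Let r[k] be the best obtainable value from length k. For each k, try every first piece i and keep the best of price[i] + r[k−i].
r[1] = 2
r[2] = 10
r[3] = 12  (first piece 1, then r[2]=10)
r[4] = 20  (first piece 2, then r[2]=10)
r[5] = 22  (first piece 1, then r[4]=20)
r[6] = 30  (first piece 2, then r[4]=20)
r[7] = 32  (first piece 1, then r[6]=30)
r[8] = 56
r[9] = 58  (first piece 1, then r[8]=56)
r[10] = 66  (first piece 2, then r[8]=56)
r[11] = 77
r[12] = 79  (first piece 1, then r[11]=77)
r[13] = 87  (first piece 2, then r[11]=77)
One optimal cutting: 11 + 2 → $87.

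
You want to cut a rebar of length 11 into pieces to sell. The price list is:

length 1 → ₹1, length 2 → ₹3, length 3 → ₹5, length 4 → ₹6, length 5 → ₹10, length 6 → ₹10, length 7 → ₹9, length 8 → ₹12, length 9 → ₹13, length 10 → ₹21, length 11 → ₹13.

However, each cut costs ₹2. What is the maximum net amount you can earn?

Let net[k] be the best obtainable value from length k. For each k, try every first piece i and keep the best of price[i] + net[k−i] minus the 2 cut fee when i<k.
net[1] = 1
net[2] = 3
net[3] = 5
net[4] = 6
net[5] = 10
net[6] = 10
net[7] = 11  (first piece 2, then net[5]=10)
net[8] = 13  (first piece 3, then net[5]=10)
net[9] = 14  (first piece 4, then net[5]=10)
net[10] = 21
net[11] = 20  (first piece 1, then net[10]=21)
One optimal plan: pieces 10 + 1 (1 cut) → ₹22 − ₹2 = ₹20.

20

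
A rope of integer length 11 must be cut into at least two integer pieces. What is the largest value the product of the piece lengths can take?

54

Fill g[k] for k=2..11: at each k try every first piece i and multiply by the better of (k−i) uncut or g[k−i].
g[2] = 1·max(1,0) = 1·1 = 1
g[3] = 1·max(2,1) = 1·2 = 2
g[4] = 2·max(2,1) = 2·2 = 4
g[5] = 2·max(3,2) = 2·3 = 6
g[6] = 3·max(3,2) = 3·3 = 9
g[7] = 2·max(5,6) = 2·6 = 12
g[8] = 2·max(6,9) = 2·9 = 18
g[9] = 3·max(6,9) = 3·9 = 27
g[10] = 2·max(8,18) = 2·18 = 36
g[11] = 2·max(9,27) = 2·27 = 54
One optimal split: 3 + 3 + 3 + 2; product 3·3·3·2 = 54.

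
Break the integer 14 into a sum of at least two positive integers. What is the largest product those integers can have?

Let P[k] be the best product for length k (with at least one cut). For each first piece i, the rest contributes max(k−i, P[k−i]).
P[2] = 1*max(1,0) = 1*1 = 1
P[3] = 1*max(2,1) = 1*2 = 2
P[4] = 2*max(2,1) = 2*2 = 4
P[5] = 2*max(3,2) = 2*3 = 6
P[6] = 3*max(3,2) = 3*3 = 9
P[7] = 2*max(5,6) = 2*6 = 12
P[8] = 2*max(6,9) = 2*9 = 18
P[9] = 3*max(6,9) = 3*9 = 27
P[10] = 2*max(8,18) = 2*18 = 36
P[11] = 2*max(9,27) = 2*27 = 54
P[12] = 3*max(9,27) = 3*27 = 81
P[13] = 2*max(11,54) = 2*54 = 108
P[14] = 2*max(12,81) = 2*81 = 162
One optimal split: 3 + 3 + 3 + 3 + 2; product 3*3*3*3*2 = 162.

162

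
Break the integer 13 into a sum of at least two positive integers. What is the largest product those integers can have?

108

Let g[k] be the best product for length k (with at least one cut). For each first piece i, the rest contributes max(k−i, g[k−i]).
Small cases: g[2]=1, g[3]=2, g[4]=4, g[5]=6, g[6]=9.
g[7] = max(1*9, 2*6, 3*4, 4*3, 5*2, 6*1) = 12
g[8] = max(1*12, 2*9, 3*6, …, 6*2, 7*1) = 18
g[9] = max(1*18, 2*12, 3*9, …, 7*2, 8*1) = 27
g[10] = max(1*27, 2*18, 3*12, …, 8*2, 9*1) = 36
g[11] = max(1*36, 2*27, 3*18, …, 9*2, 10*1) = 54
g[12] = max(1*54, 2*36, 3*27, …, 10*2, 11*1) = 81
g[13] = max(1*81, 2*54, 3*36, …, 11*2, 12*1) = 108
One optimal split: 3 + 3 + 3 + 2 + 2; product 3*3*3*2*2 = 108.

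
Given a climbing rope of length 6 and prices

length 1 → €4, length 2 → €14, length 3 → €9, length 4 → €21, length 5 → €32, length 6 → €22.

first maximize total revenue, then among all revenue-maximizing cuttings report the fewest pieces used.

3

Consider every possible first cut. r[k] is the best of p[i]+r[k−i] over all sellable i≤k.
r[1] = 4
r[2] = 14
r[3] = 18  (first piece 1, then r[2]=14)
r[4] = 28  (first piece 2, then r[2]=14)
r[5] = 32  (first piece 1, then r[4]=28)
r[6] = 42  (first piece 2, then r[4]=28)
Maximum revenue is €42.
Now minimize piece count subject to staying optimal: for each k, pieces[k] = 1 + min over i with p[i]+r[k−i]=r[k] of pieces[k−i].
pieces[3] = 2
pieces[4] = 2
pieces[5] = 1
pieces[6] = 3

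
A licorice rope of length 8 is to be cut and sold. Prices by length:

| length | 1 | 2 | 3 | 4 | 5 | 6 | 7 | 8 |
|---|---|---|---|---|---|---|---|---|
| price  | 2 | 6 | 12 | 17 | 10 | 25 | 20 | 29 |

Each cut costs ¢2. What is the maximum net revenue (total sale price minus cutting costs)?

Let r[k] be the best obtainable value from length k. For each k, try every first piece i and keep the best of price[i] + r[k−i] minus the 2 cut fee when i<k.
r[1] = 2
r[2] = 6
r[3] = 12
r[4] = 17
r[5] = 17  (first piece 1, then r[4]=17)
r[6] = 25
r[7] = 27  (first piece 3, then r[4]=17)
r[8] = 32  (first piece 4, then r[4]=17)
One optimal plan: pieces 4 + 4 (1 cut) → ¢34 − ¢2 = ¢32.

32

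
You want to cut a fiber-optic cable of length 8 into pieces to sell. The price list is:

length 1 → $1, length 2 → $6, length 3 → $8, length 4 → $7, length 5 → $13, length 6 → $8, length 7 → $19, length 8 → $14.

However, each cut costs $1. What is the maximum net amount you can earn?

Build r[k] bottom-up: r[k] = max over allowed piece i of (p[i] + r[k−i]) − 1 per cut.
r[1] = 1
r[2] = 6
r[3] = 8
r[4] = 11  (first piece 2, then r[2]=6)
r[5] = 13  (first piece 2, then r[3]=8)
r[6] = 16  (first piece 2, then r[4]=11)
r[7] = 19
r[8] = 21  (first piece 2, then r[6]=16)
One optimal plan: pieces 2 + 2 + 2 + 2 (3 cuts) → $24 − $3 = $21.

21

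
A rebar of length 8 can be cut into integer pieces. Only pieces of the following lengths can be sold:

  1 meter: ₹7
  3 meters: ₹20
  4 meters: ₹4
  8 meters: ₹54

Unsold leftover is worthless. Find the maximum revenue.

Consider every possible first cut. best[k] is the best of p[i]+best[k−i] over all sellable i≤k.
best[1] = 7
best[2] = 14  (first piece 1, then best[1]=7)
best[3] = max(7+14, 20+0) = 21
best[4] = max(7+21, 20+7, 4+0) = 28
best[5] = max(7+28, 20+14, 4+7) = 35
best[6] = max(7+35, 20+21, 4+14) = 42
best[7] = max(7+42, 20+28, 4+21) = 49
best[8] = max(7+49, 20+35, 4+28, 54+0) = 56
One optimal cutting: 1 + 1 + 1 + 1 + 1 + 1 + 1 + 1 → ₹56.

56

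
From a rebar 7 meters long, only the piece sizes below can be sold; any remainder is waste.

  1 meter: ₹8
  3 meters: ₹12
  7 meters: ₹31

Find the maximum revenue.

Build best[k] bottom-up: best[k] = max over allowed piece i of (p[i] + best[k−i]).
best[1] = 8
best[2] = 16  (first piece 1, then best[1]=8)
best[3] = 24  (first piece 1, then best[2]=16)
best[4] = 32  (first piece 1, then best[3]=24)
best[5] = 40  (first piece 1, then best[4]=32)
best[6] = 48  (first piece 1, then best[5]=40)
best[7] = 56  (first piece 1, then best[6]=48)
One optimal cutting: 1 + 1 + 1 + 1 + 1 + 1 + 1 → ₹56.

56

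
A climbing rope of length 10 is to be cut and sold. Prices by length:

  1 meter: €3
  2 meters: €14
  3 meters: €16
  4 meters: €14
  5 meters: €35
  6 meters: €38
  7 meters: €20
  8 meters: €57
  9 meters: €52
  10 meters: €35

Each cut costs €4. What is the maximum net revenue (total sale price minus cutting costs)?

Let v[k] be the best obtainable value from length k. For each k, try every first piece i and keep the best of price[i] + v[k−i] minus the 4 cut fee when i<k.
v[1] = 3
v[2] = max(3+3-4, 14+0) = 14
v[3] = max(3+14-4, 14+3-4, 16+0) = 16
v[4] = max(3+16-4, 14+14-4, 16+3-4, 14+0) = 24
v[5] = max(3+24-4, 14+16-4, 16+14-4, 14+3-4, 35+0) = 35
v[6] = max(3+35-4, 14+24-4, 16+16-4, 14+14-4, 35+3-4, 38+0) = 38
v[7] = max(3+38-4, 14+35-4, 16+24-4, …, 38+3-4, 20+0) = 45
v[8] = max(3+45-4, 14+38-4, 16+35-4, …, 20+3-4, 57+0) = 57
v[9] = max(3+57-4, 14+45-4, 16+38-4, …, 57+3-4, 52+0) = 56
v[10] = max(3+56-4, 14+57-4, 16+45-4, …, 52+3-4, 35+0) = 67
One optimal plan: pieces 8 + 2 (1 cut) → €71 − €4 = €67.

67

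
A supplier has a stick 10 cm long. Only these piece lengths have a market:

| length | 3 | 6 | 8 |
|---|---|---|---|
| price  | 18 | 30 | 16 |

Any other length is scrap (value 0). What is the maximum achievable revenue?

Let best[k] be the best obtainable value from length k. For each k, try every first piece i and keep the best of price[i] + best[k−i].
best[1] = 0
best[2] = 0
best[3] = 18
best[4] = 18
best[5] = 18
best[6] = max(18+18, 30+0) = 36
best[7] = max(18+18, 30+0) = 36
best[8] = max(18+18, 30+0, 16+0) = 36
best[9] = max(18+36, 30+18, 16+0) = 54
best[10] = max(18+36, 30+18, 16+0) = 54
One optimal cutting: pieces 3 + 3 + 3 with 1 cm of scrap → 54.

54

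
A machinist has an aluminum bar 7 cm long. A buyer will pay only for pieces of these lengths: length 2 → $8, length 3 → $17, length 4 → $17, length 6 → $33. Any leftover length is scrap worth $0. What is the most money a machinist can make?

Consider every possible first cut. r[k] is the best of p[i]+r[k−i] over all sellable i≤k.
r[1] = 0
r[2] = 8
r[3] = max(8+0, 17+0) = 17
r[4] = max(8+8, 17+0, 17+0) = 17
r[5] = max(8+17, 17+8, 17+0) = 25
r[6] = max(8+17, 17+17, 17+8, 33+0) = 34
r[7] = max(8+25, 17+17, 17+17, 33+0) = 34
One optimal cutting: pieces 3 + 3 with 1 cm of scrap → $34.

34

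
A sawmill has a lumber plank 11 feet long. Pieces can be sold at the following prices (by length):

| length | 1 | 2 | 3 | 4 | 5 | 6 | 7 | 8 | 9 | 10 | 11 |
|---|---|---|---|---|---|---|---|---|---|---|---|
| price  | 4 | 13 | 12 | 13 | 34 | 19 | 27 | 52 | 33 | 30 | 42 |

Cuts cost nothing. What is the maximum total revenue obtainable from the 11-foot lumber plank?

Consider every possible first cut. r[k] is the best of p[i]+r[k−i] over all sellable i≤k.
r[1] = 4
r[2] = 13
r[3] = 17  (first piece 1, then r[2]=13)
r[4] = 26  (first piece 2, then r[2]=13)
r[5] = 34
r[6] = 39  (first piece 2, then r[4]=26)
r[7] = 47  (first piece 2, then r[5]=34)
r[8] = 52  (first piece 2, then r[6]=39)
r[9] = 60  (first piece 2, then r[7]=47)
r[10] = 68  (first piece 5, then r[5]=34)
r[11] = 73  (first piece 2, then r[9]=60)
One optimal cutting: 5 + 2 + 2 + 2 → $34 + $13 + $13 + $13 = $73.

73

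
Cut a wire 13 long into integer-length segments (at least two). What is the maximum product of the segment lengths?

108

Define prod[k] = max over 1≤i<k of i · max(k−i, prod[k−i]); the inner max lets the remainder stay uncut if that's better.
Small cases: prod[2]=1, prod[3]=2, prod[4]=4, prod[5]=6, prod[6]=9.
prod[7] = 2*max(5,6) = 2*6 = 12
prod[8] = 2*max(6,9) = 2*9 = 18
prod[9] = 3*max(6,9) = 3*9 = 27
prod[10] = 2*max(8,18) = 2*18 = 36
prod[11] = 2*max(9,27) = 2*27 = 54
prod[12] = 3*max(9,27) = 3*27 = 81
prod[13] = 2*max(11,54) = 2*54 = 108
One optimal split: 3 + 3 + 3 + 2 + 2; product 3*3*3*2*2 = 108.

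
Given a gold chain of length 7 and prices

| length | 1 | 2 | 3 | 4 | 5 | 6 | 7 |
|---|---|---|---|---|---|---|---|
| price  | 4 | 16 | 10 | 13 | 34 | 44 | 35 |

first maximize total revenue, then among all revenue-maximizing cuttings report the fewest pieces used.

Consider every possible first cut. r[k] is the best of p[i]+r[k−i] over all sellable i≤k.
r[1] = 4
r[2] = max(4+4, 16+0) = 16
r[3] = max(4+16, 16+4, 10+0) = 20
r[4] = max(4+20, 16+16, 10+4, 13+0) = 32
r[5] = max(4+32, 16+20, 10+16, 13+4, 34+0) = 36
r[6] = max(4+36, 16+32, 10+20, 13+16, 34+4, 44+0) = 48
r[7] = max(4+48, 16+36, 10+32, …, 44+4, 35+0) = 52
Maximum revenue is $52.
Now minimize piece count subject to staying optimal: for each k, pieces[k] = 1 + min over i with p[i]+r[k−i]=r[k] of pieces[k−i].
pieces[4] = 2
pieces[5] = 3
pieces[6] = 3
pieces[7] = 4

4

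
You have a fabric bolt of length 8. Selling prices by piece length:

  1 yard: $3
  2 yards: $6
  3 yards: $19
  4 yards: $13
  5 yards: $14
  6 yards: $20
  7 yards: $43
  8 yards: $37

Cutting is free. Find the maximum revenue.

46

Consider every possible first cut. v[k] is the best of p[i]+v[k−i] over all sellable i≤k.
v[1] = 3
v[2] = max(3+3, 6+0) = 6
v[3] = max(3+6, 6+3, 19+0) = 19
v[4] = max(3+19, 6+6, 19+3, 13+0) = 22
v[5] = max(3+22, 6+19, 19+6, 13+3, 14+0) = 25
v[6] = max(3+25, 6+22, 19+19, 13+6, 14+3, 20+0) = 38
v[7] = max(3+38, 6+25, 19+22, …, 20+3, 43+0) = 43
v[8] = max(3+43, 6+38, 19+25, …, 43+3, 37+0) = 46
One optimal cutting: 7 + 1 → $43 + $3 = $46.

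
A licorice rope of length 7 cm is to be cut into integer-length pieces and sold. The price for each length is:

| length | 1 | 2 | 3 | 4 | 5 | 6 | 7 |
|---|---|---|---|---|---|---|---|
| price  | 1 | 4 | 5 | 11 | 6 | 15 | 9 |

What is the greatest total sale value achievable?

Let v[k] be the best obtainable value from length k. For each k, try every first piece i and keep the best of price[i] + v[k−i].
v[1] = 1
v[2] = 4
v[3] = 5  (first piece 1, then v[2]=4)
v[4] = 11
v[5] = 12  (first piece 1, then v[4]=11)
v[6] = 15  (first piece 2, then v[4]=11)
v[7] = 16  (first piece 1, then v[6]=15)
One optimal cutting: 4 + 2 + 1 → ¢11 + ¢4 + ¢1 = ¢16.

16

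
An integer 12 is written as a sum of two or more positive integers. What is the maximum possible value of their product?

81

Fill g[k] for k=2..12: at each k try every first piece i and multiply by the better of (k−i) uncut or g[k−i].
g[2] = 1×max(1,0) = 1×1 = 1
g[3] = 1×max(2,1) = 1×2 = 2
g[4] = 2×max(2,1) = 2×2 = 4
g[5] = 2×max(3,2) = 2×3 = 6
g[6] = 3×max(3,2) = 3×3 = 9
g[7] = 2×max(5,6) = 2×6 = 12
g[8] = 2×max(6,9) = 2×9 = 18
g[9] = 3×max(6,9) = 3×9 = 27
g[10] = 2×max(8,18) = 2×18 = 36
g[11] = 2×max(9,27) = 2×27 = 54
g[12] = 3×max(9,27) = 3×27 = 81
One optimal split: 3 + 3 + 3 + 3; product 3×3×3×3 = 81.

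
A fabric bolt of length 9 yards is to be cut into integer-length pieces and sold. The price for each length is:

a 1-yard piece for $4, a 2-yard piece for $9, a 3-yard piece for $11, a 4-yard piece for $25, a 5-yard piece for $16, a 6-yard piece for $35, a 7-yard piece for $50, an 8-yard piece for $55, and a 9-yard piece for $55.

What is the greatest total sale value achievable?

Let r[k] be the best obtainable value from length k. For each k, try every first piece i and keep the best of price[i] + r[k−i].
r[1] = 4
r[2] = 9
r[3] = 13  (first piece 1, then r[2]=9)
r[4] = 25
r[5] = 29  (first piece 1, then r[4]=25)
r[6] = 35
r[7] = 50
r[8] = 55
r[9] = 59  (first piece 1, then r[8]=55)
One optimal cutting: 8 + 1 → $55 + $4 = $59.

59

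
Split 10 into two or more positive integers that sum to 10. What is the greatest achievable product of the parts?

Fill m[k] for k=2..10: at each k try every first piece i and multiply by the better of (k−i) uncut or m[k−i].
m[2] = 1*max(1,0) = 1*1 = 1
m[3] = max(1*2, 2*1) = 2
m[4] = max(1*3, 2*2, 3*1) = 4
m[5] = max(1*4, 2*3, 3*2, 4*1) = 6
m[6] = max(1*6, 2*4, 3*3, 4*2, 5*1) = 9
m[7] = max(1*9, 2*6, 3*4, 4*3, 5*2, 6*1) = 12
m[8] = max(1*12, 2*9, 3*6, …, 6*2, 7*1) = 18
m[9] = max(1*18, 2*12, 3*9, …, 7*2, 8*1) = 27
m[10] = max(1*27, 2*18, 3*12, …, 8*2, 9*1) = 36
One optimal split: 3 + 3 + 2 + 2; product 3*3*2*2 = 36.

36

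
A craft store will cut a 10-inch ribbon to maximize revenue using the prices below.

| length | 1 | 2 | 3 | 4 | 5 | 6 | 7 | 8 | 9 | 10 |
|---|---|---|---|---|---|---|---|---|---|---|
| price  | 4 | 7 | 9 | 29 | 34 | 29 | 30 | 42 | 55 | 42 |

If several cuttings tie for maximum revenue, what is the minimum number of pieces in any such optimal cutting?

Consider every possible first cut. r[k] is the best of p[i]+r[k−i] over all sellable i≤k.
r[1] = 4
r[2] = 8  (first piece 1, then r[1]=4)
r[3] = 12  (first piece 1, then r[2]=8)
r[4] = 29
r[5] = 34
r[6] = 38  (first piece 1, then r[5]=34)
r[7] = 42  (first piece 1, then r[6]=38)
r[8] = 58  (first piece 4, then r[4]=29)
r[9] = 63  (first piece 4, then r[5]=34)
r[10] = 68  (first piece 5, then r[5]=34)
Maximum revenue is ¢68.
Now minimize piece count subject to staying optimal: for each k, pieces[k] = 1 + min over i with p[i]+r[k−i]=r[k] of pieces[k−i].
pieces[7] = 3
pieces[8] = 2
pieces[9] = 2
pieces[10] = 2

2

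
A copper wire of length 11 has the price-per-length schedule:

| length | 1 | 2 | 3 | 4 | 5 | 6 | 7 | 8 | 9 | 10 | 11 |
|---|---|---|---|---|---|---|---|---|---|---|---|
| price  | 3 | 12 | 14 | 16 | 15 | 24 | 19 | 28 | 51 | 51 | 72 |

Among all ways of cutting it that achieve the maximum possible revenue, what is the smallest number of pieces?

1

Let r[k] be the best obtainable value from length k. For each k, try every first piece i and keep the best of price[i] + r[k−i].
r[1] = 3
r[2] = max(3+3, 12+0) = 12
r[3] = max(3+12, 12+3, 14+0) = 15
r[4] = max(3+15, 12+12, 14+3, 16+0) = 24
r[5] = max(3+24, 12+15, 14+12, 16+3, 15+0) = 27
r[6] = max(3+27, 12+24, 14+15, 16+12, 15+3, 24+0) = 36
r[7] = max(3+36, 12+27, 14+24, …, 24+3, 19+0) = 39
r[8] = max(3+39, 12+36, 14+27, …, 19+3, 28+0) = 48
r[9] = max(3+48, 12+39, 14+36, …, 28+3, 51+0) = 51
r[10] = max(3+51, 12+48, 14+39, …, 51+3, 51+0) = 60
r[11] = max(3+60, 12+51, 14+48, …, 51+3, 72+0) = 72
Maximum revenue is €72.
Now minimize piece count subject to staying optimal: for each k, pieces[k] = 1 + min over i with p[i]+r[k−i]=r[k] of pieces[k−i].
pieces[8] = 4
pieces[9] = 1
pieces[10] = 5
pieces[11] = 1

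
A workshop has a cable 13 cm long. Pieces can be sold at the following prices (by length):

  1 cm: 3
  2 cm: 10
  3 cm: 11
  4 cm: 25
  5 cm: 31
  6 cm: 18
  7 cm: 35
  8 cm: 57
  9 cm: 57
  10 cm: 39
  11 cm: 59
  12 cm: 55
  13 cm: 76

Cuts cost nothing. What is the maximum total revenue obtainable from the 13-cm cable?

88

Consider every possible first cut. best[k] is the best of p[i]+best[k−i] over all sellable i≤k.
best[1] = 3
best[2] = 10
best[3] = 13  (first piece 1, then best[2]=10)
best[4] = 25
best[5] = 31
best[6] = 35  (first piece 2, then best[4]=25)
best[7] = 41  (first piece 2, then best[5]=31)
best[8] = 57
best[9] = 60  (first piece 1, then best[8]=57)
best[10] = 67  (first piece 2, then best[8]=57)
best[11] = 70  (first piece 1, then best[10]=67)
best[12] = 82  (first piece 4, then best[8]=57)
best[13] = 88  (first piece 5, then best[8]=57)
One optimal cutting: 8 + 5 → 57 + 31 = 88.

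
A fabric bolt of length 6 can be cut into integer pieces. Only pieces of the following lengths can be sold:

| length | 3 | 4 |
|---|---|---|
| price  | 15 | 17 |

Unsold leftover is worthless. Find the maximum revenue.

Consider every possible first cut. f[k] is the best of p[i]+f[k−i] over all sellable i≤k.
f[1] = 0
f[2] = 0
f[3] = 15
f[4] = max(15+0, 17+0) = 17
f[5] = max(15+0, 17+0) = 17
f[6] = max(15+15, 17+0) = 30
One optimal cutting: 3 + 3 → $30.

30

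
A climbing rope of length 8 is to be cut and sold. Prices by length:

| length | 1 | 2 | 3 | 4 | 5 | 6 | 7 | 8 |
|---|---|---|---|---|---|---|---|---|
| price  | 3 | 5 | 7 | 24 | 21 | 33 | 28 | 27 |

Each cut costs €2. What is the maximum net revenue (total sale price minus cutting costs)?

Let r[k] be the best obtainable value from length k. For each k, try every first piece i and keep the best of price[i] + r[k−i] minus the 2 cut fee when i<k.
r[1] = 3
r[2] = max(3+3-2, 5+0) = 5
r[3] = max(3+5-2, 5+3-2, 7+0) = 7
r[4] = max(3+7-2, 5+5-2, 7+3-2, 24+0) = 24
r[5] = max(3+24-2, 5+7-2, 7+5-2, 24+3-2, 21+0) = 25
r[6] = max(3+25-2, 5+24-2, 7+7-2, 24+5-2, 21+3-2, 33+0) = 33
r[7] = max(3+33-2, 5+25-2, 7+24-2, …, 33+3-2, 28+0) = 34
r[8] = max(3+34-2, 5+33-2, 7+25-2, …, 28+3-2, 27+0) = 46
One optimal plan: pieces 4 + 4 (1 cut) → €48 − €2 = €46.

46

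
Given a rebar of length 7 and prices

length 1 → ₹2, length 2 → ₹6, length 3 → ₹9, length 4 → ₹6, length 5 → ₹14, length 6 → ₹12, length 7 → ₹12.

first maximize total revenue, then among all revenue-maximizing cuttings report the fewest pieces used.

3

Let r[k] be the best obtainable value from length k. For each k, try every first piece i and keep the best of price[i] + r[k−i].
r[1] = 2
r[2] = 6
r[3] = 9
r[4] = 12  (first piece 2, then r[2]=6)
r[5] = 15  (first piece 2, then r[3]=9)
r[6] = 18  (first piece 2, then r[4]=12)
r[7] = 21  (first piece 2, then r[5]=15)
Maximum revenue is ₹21.
Now minimize piece count subject to staying optimal: for each k, pieces[k] = 1 + min over i with p[i]+r[k−i]=r[k] of pieces[k−i].
pieces[4] = 2
pieces[5] = 2
pieces[6] = 2
pieces[7] = 3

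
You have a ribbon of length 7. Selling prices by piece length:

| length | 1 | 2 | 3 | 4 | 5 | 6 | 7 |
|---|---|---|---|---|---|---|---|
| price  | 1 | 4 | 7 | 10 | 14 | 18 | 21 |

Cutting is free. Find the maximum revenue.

Consider every possible first cut. r[k] is the best of p[i]+r[k−i] over all sellable i≤k.
r[1] = 1
r[2] = max(1+1, 4+0) = 4
r[3] = max(1+4, 4+1, 7+0) = 7
r[4] = max(1+7, 4+4, 7+1, 10+0) = 10
r[5] = max(1+10, 4+7, 7+4, 10+1, 14+0) = 14
r[6] = max(1+14, 4+10, 7+7, 10+4, 14+1, 18+0) = 18
r[7] = max(1+18, 4+14, 7+10, …, 18+1, 21+0) = 21
Best is to sell the whole 7-inch piece uncut for ¢21.

21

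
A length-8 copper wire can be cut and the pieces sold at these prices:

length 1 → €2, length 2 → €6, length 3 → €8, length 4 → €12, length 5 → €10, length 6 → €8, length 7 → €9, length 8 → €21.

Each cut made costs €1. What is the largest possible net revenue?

23

Consider every possible first cut. r[k] is the best of p[i]+r[k−i] over all sellable i≤k, charging 1 whenever i<k.
r[1] = 2
r[2] = 6
r[3] = 8
r[4] = 12
r[5] = 13  (first piece 1, then r[4]=12)
r[6] = 17  (first piece 2, then r[4]=12)
r[7] = 19  (first piece 3, then r[4]=12)
r[8] = 23  (first piece 4, then r[4]=12)
One optimal plan: pieces 4 + 4 (1 cut) → €24 − €1 = €23.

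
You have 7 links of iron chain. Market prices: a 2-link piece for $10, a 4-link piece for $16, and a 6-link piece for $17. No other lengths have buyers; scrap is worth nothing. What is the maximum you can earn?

Consider every possible first cut. f[k] is the best of p[i]+f[k−i] over all sellable i≤k.
f[1] = 0
f[2] = 10
f[3] = 10
f[4] = 20  (first piece 2, then f[2]=10)
f[5] = 20
f[6] = 30  (first piece 2, then f[4]=20)
f[7] = 30
One optimal cutting: pieces 2 + 2 + 2 with 1 link of scrap → $30.

30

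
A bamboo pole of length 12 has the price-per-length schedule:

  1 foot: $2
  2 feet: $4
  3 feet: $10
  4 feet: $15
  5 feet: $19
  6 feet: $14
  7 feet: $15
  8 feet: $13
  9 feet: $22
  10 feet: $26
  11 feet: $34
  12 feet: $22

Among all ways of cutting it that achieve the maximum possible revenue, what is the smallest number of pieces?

Consider every possible first cut. r[k] is the best of p[i]+r[k−i] over all sellable i≤k.
r[1] = 2
r[2] = 4  (first piece 1, then r[1]=2)
r[3] = 10
r[4] = 15
r[5] = 19
r[6] = 21  (first piece 1, then r[5]=19)
r[7] = 25  (first piece 3, then r[4]=15)
r[8] = 30  (first piece 4, then r[4]=15)
r[9] = 34  (first piece 4, then r[5]=19)
r[10] = 38  (first piece 5, then r[5]=19)
r[11] = 40  (first piece 1, then r[10]=38)
r[12] = 45  (first piece 4, then r[8]=30)
Maximum revenue is $45.
Now minimize piece count subject to staying optimal: for each k, pieces[k] = 1 + min over i with p[i]+r[k−i]=r[k] of pieces[k−i].
pieces[9] = 2
pieces[10] = 2
pieces[11] = 3
pieces[12] = 3

3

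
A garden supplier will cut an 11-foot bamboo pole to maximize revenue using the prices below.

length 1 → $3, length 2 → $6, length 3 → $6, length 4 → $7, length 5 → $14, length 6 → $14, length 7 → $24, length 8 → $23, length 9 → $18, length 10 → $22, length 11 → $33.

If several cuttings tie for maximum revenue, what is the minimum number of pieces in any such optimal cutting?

3

Consider every possible first cut. r[k] is the best of p[i]+r[k−i] over all sellable i≤k.
r[1] = 3
r[2] = max(3+3, 6+0) = 6
r[3] = max(3+6, 6+3, 6+0) = 9
r[4] = max(3+9, 6+6, 6+3, 7+0) = 12
r[5] = max(3+12, 6+9, 6+6, 7+3, 14+0) = 15
r[6] = max(3+15, 6+12, 6+9, 7+6, 14+3, 14+0) = 18
r[7] = max(3+18, 6+15, 6+12, …, 14+3, 24+0) = 24
r[8] = max(3+24, 6+18, 6+15, …, 24+3, 23+0) = 27
r[9] = max(3+27, 6+24, 6+18, …, 23+3, 18+0) = 30
r[10] = max(3+30, 6+27, 6+24, …, 18+3, 22+0) = 33
r[11] = max(3+33, 6+30, 6+27, …, 22+3, 33+0) = 36
Maximum revenue is $36.
Now minimize piece count subject to staying optimal: for each k, pieces[k] = 1 + min over i with p[i]+r[k−i]=r[k] of pieces[k−i].
pieces[8] = 2
pieces[9] = 2
pieces[10] = 3
pieces[11] = 3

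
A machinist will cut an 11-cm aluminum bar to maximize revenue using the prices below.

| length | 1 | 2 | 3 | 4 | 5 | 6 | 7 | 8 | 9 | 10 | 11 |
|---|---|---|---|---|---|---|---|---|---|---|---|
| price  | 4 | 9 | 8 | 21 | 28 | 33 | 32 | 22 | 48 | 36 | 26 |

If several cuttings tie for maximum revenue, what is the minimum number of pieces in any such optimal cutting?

2

Build r[k] bottom-up: r[k] = max over allowed piece i of (p[i] + r[k−i]).
r[1] = 4
r[2] = max(4+4, 9+0) = 9
r[3] = max(4+9, 9+4, 8+0) = 13
r[4] = max(4+13, 9+9, 8+4, 21+0) = 21
r[5] = max(4+21, 9+13, 8+9, 21+4, 28+0) = 28
r[6] = max(4+28, 9+21, 8+13, 21+9, 28+4, 33+0) = 33
r[7] = max(4+33, 9+28, 8+21, …, 33+4, 32+0) = 37
r[8] = max(4+37, 9+33, 8+28, …, 32+4, 22+0) = 42
r[9] = max(4+42, 9+37, 8+33, …, 22+4, 48+0) = 49
r[10] = max(4+49, 9+42, 8+37, …, 48+4, 36+0) = 56
r[11] = max(4+56, 9+49, 8+42, …, 36+4, 26+0) = 61
Maximum revenue is $61.
Now minimize piece count subject to staying optimal: for each k, pieces[k] = 1 + min over i with p[i]+r[k−i]=r[k] of pieces[k−i].
pieces[8] = 2
pieces[9] = 2
pieces[10] = 2
pieces[11] = 2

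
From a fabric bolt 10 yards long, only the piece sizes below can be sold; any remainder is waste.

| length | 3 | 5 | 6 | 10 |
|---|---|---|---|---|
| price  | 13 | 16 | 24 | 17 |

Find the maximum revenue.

Consider every possible first cut. r[k] is the best of p[i]+r[k−i] over all sellable i≤k.
r[1] = 0
r[2] = 0
r[3] = 13
r[4] = 13
r[5] = 16
r[6] = 26  (first piece 3, then r[3]=13)
r[7] = 26
r[8] = 29  (first piece 3, then r[5]=16)
r[9] = 39  (first piece 3, then r[6]=26)
r[10] = 39
One optimal cutting: pieces 3 + 3 + 3 with 1 yard of scrap → $39.

39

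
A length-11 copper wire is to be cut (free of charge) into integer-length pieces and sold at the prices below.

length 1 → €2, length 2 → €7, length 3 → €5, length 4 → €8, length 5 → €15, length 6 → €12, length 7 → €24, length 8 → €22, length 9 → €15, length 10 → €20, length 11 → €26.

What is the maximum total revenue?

38

Let v[k] be the best obtainable value from length k. For each k, try every first piece i and keep the best of price[i] + v[k−i].
v[1] = 2
v[2] = 7
v[3] = 9  (first piece 1, then v[2]=7)
v[4] = 14  (first piece 2, then v[2]=7)
v[5] = 16  (first piece 1, then v[4]=14)
v[6] = 21  (first piece 2, then v[4]=14)
v[7] = 24
v[8] = 28  (first piece 2, then v[6]=21)
v[9] = 31  (first piece 2, then v[7]=24)
v[10] = 35  (first piece 2, then v[8]=28)
v[11] = 38  (first piece 2, then v[9]=31)
One optimal cutting: 7 + 2 + 2 → €24 + €7 + €7 = €38.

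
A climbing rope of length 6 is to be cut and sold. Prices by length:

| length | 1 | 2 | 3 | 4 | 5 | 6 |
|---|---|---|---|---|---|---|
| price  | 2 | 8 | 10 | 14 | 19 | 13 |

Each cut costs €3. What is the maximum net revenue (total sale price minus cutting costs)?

Let v[k] be the best obtainable value from length k. For each k, try every first piece i and keep the best of price[i] + v[k−i] minus the 3 cut fee when i<k.
v[1] = 2
v[2] = max(2+2-3, 8+0) = 8
v[3] = max(2+8-3, 8+2-3, 10+0) = 10
v[4] = max(2+10-3, 8+8-3, 10+2-3, 14+0) = 14
v[5] = max(2+14-3, 8+10-3, 10+8-3, 14+2-3, 19+0) = 19
v[6] = max(2+19-3, 8+14-3, 10+10-3, 14+8-3, 19+2-3, 13+0) = 19
One optimal plan: pieces 4 + 2 (1 cut) → €22 − €3 = €19.

19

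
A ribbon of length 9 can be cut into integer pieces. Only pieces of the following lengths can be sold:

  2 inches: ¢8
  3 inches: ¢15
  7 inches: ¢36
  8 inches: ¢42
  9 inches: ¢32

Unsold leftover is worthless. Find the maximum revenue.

Let r[k] be the best obtainable value from length k. For each k, try every first piece i and keep the best of price[i] + r[k−i].
r[1] = 0
r[2] = 8
r[3] = max(8+0, 15+0) = 15
r[4] = max(8+8, 15+0) = 16
r[5] = max(8+15, 15+8) = 23
r[6] = max(8+16, 15+15) = 30
r[7] = max(8+23, 15+16, 36+0) = 36
r[8] = max(8+30, 15+23, 36+0, 42+0) = 42
r[9] = max(8+36, 15+30, 36+8, 42+0, 32+0) = 45
One optimal cutting: 3 + 3 + 3 → ¢45.

45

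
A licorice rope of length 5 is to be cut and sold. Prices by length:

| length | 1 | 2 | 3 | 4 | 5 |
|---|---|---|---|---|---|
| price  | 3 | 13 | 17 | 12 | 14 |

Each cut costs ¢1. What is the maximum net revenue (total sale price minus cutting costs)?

29

Let net[k] be the best obtainable value from length k. For each k, try every first piece i and keep the best of price[i] + net[k−i] minus the 1 cut fee when i<k.
net[1] = 3
net[2] = 13
net[3] = 17
net[4] = 25  (first piece 2, then net[2]=13)
net[5] = 29  (first piece 2, then net[3]=17)
One optimal plan: pieces 3 + 2 (1 cut) → ¢30 − ¢1 = ¢29.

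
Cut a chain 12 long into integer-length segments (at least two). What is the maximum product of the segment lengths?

Let P[k] be the best product for length k (with at least one cut). For each first piece i, the rest contributes max(k−i, P[k−i]).
P[2] = 1·max(1,0) = 1·1 = 1
P[3] = 1·max(2,1) = 1·2 = 2
P[4] = 2·max(2,1) = 2·2 = 4
P[5] = 2·max(3,2) = 2·3 = 6
P[6] = 3·max(3,2) = 3·3 = 9
P[7] = 2·max(5,6) = 2·6 = 12
P[8] = 2·max(6,9) = 2·9 = 18
P[9] = 3·max(6,9) = 3·9 = 27
P[10] = 2·max(8,18) = 2·18 = 36
P[11] = 2·max(9,27) = 2·27 = 54
P[12] = 3·max(9,27) = 3·27 = 81
One optimal split: 3 + 3 + 3 + 3; product 3·3·3·3 = 81.

81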